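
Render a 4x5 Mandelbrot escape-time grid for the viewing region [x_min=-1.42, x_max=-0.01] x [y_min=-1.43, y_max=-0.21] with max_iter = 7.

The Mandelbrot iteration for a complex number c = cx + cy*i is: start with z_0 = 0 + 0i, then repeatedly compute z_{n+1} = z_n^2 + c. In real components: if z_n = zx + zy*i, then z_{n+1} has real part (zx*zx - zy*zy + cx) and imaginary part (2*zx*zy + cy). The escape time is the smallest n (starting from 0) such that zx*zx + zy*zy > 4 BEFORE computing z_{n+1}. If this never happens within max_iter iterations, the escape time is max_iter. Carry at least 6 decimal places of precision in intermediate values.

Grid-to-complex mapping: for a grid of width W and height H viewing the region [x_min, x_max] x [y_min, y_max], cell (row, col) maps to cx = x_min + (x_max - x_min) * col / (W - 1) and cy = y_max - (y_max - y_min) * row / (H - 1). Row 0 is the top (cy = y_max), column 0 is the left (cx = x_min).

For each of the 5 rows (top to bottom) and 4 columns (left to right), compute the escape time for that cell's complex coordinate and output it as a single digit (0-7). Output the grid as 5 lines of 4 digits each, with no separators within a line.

(row=0, col=0): c = -1.4200 + -0.2100i → escape time 5
(row=0, col=1): c = -0.9500 + -0.2100i → escape time 7
(row=0, col=2): c = -0.4800 + -0.2100i → escape time 7
(row=0, col=3): c = -0.0100 + -0.2100i → escape time 7
(row=1, col=0): c = -1.4200 + -0.5150i → escape time 3
(row=1, col=1): c = -0.9500 + -0.5150i → escape time 5
(row=1, col=2): c = -0.4800 + -0.5150i → escape time 7
(row=1, col=3): c = -0.0100 + -0.5150i → escape time 7
(row=2, col=0): c = -1.4200 + -0.8200i → escape time 3
(row=2, col=1): c = -0.9500 + -0.8200i → escape time 3
(row=2, col=2): c = -0.4800 + -0.8200i → escape time 5
(row=2, col=3): c = -0.0100 + -0.8200i → escape time 7
(row=3, col=0): c = -1.4200 + -1.1250i → escape time 2
(row=3, col=1): c = -0.9500 + -1.1250i → escape time 3
(row=3, col=2): c = -0.4800 + -1.1250i → escape time 3
(row=3, col=3): c = -0.0100 + -1.1250i → escape time 4
(row=4, col=0): c = -1.4200 + -1.4300i → escape time 1
(row=4, col=1): c = -0.9500 + -1.4300i → escape time 2
(row=4, col=2): c = -0.4800 + -1.4300i → escape time 2
(row=4, col=3): c = -0.0100 + -1.4300i → escape time 2

Answer: 5777
3577
3357
2334
1222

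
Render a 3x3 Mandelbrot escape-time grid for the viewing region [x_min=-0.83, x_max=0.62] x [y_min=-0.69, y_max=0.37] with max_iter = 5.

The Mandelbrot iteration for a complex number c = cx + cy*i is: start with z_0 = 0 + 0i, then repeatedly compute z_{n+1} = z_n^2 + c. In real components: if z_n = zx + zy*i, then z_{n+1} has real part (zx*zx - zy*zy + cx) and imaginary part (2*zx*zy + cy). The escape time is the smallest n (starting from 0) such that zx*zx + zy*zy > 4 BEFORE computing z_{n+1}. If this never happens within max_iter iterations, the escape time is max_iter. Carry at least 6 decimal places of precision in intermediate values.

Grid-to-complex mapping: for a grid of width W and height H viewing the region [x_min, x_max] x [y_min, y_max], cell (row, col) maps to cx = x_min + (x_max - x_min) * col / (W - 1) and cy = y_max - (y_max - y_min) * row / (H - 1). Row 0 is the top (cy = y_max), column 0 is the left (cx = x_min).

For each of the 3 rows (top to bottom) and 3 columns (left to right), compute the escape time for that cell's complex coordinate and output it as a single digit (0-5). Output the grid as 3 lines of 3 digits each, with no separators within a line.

(row=0, col=0): c = -0.8300 + 0.3700i → escape time 5
(row=0, col=1): c = -0.1050 + 0.3700i → escape time 5
(row=0, col=2): c = 0.6200 + 0.3700i → escape time 4
(row=1, col=0): c = -0.8300 + -0.1600i → escape time 5
(row=1, col=1): c = -0.1050 + -0.1600i → escape time 5
(row=1, col=2): c = 0.6200 + -0.1600i → escape time 4
(row=2, col=0): c = -0.8300 + -0.6900i → escape time 4
(row=2, col=1): c = -0.1050 + -0.6900i → escape time 5
(row=2, col=2): c = 0.6200 + -0.6900i → escape time 3

Answer: 554
554
453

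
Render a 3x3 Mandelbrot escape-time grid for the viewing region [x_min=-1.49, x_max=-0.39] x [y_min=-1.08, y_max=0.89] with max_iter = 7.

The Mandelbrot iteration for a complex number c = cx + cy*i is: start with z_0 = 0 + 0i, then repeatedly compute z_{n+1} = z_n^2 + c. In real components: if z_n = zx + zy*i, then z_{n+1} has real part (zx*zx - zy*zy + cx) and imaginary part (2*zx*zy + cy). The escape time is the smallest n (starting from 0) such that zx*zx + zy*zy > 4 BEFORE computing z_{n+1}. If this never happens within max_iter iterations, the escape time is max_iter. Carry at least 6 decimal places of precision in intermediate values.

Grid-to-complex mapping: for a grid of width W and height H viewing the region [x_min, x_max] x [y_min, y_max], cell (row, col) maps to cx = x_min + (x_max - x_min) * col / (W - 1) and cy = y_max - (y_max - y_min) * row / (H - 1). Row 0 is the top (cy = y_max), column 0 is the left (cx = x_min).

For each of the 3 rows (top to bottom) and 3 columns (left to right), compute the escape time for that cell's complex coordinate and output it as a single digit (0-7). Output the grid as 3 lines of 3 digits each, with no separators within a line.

Answer: 335
777
234

Derivation:
(row=0, col=0): c = -1.4900 + 0.8900i → escape time 3
(row=0, col=1): c = -0.9400 + 0.8900i → escape time 3
(row=0, col=2): c = -0.3900 + 0.8900i → escape time 5
(row=1, col=0): c = -1.4900 + -0.0950i → escape time 7
(row=1, col=1): c = -0.9400 + -0.0950i → escape time 7
(row=1, col=2): c = -0.3900 + -0.0950i → escape time 7
(row=2, col=0): c = -1.4900 + -1.0800i → escape time 2
(row=2, col=1): c = -0.9400 + -1.0800i → escape time 3
(row=2, col=2): c = -0.3900 + -1.0800i → escape time 4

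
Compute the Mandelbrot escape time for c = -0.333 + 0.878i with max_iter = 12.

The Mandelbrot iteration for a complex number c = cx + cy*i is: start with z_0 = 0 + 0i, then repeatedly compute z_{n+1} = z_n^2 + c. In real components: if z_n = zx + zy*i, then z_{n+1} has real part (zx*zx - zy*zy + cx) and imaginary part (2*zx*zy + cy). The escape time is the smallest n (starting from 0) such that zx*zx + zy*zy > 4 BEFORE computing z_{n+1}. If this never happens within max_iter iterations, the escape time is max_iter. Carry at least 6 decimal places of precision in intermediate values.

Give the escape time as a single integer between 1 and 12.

Answer: 6

Derivation:
z_0 = 0 + 0i, c = -0.3330 + 0.8780i
Iter 1: z = -0.3330 + 0.8780i, |z|^2 = 0.8818
Iter 2: z = -0.9930 + 0.2933i, |z|^2 = 1.0720
Iter 3: z = 0.5670 + 0.2956i, |z|^2 = 0.4089
Iter 4: z = -0.0988 + 1.2132i, |z|^2 = 1.4817
Iter 5: z = -1.7952 + 0.6382i, |z|^2 = 3.6299
Iter 6: z = 2.4824 + -1.4132i, |z|^2 = 8.1597
Escaped at iteration 6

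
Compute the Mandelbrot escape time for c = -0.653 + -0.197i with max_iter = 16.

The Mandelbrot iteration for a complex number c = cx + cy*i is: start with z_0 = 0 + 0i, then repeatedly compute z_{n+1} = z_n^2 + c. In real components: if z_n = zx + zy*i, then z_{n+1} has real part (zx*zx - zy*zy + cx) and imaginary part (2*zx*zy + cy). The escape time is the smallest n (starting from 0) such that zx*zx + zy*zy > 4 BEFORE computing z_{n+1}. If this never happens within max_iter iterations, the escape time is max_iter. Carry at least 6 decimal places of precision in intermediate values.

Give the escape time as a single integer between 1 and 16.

Answer: 16

Derivation:
z_0 = 0 + 0i, c = -0.6530 + -0.1970i
Iter 1: z = -0.6530 + -0.1970i, |z|^2 = 0.4652
Iter 2: z = -0.2654 + 0.0603i, |z|^2 = 0.0741
Iter 3: z = -0.5862 + -0.2290i, |z|^2 = 0.3961
Iter 4: z = -0.3618 + 0.0715i, |z|^2 = 0.1360
Iter 5: z = -0.5272 + -0.2487i, |z|^2 = 0.3398
Iter 6: z = -0.4369 + 0.0653i, |z|^2 = 0.1952
Iter 7: z = -0.4664 + -0.2540i, |z|^2 = 0.2820
Iter 8: z = -0.5000 + 0.0399i, |z|^2 = 0.2516
Iter 9: z = -0.4046 + -0.2369i, |z|^2 = 0.2198
Iter 10: z = -0.5455 + -0.0053i, |z|^2 = 0.2976
Iter 11: z = -0.3555 + -0.1912i, |z|^2 = 0.1629
Iter 12: z = -0.5632 + -0.0610i, |z|^2 = 0.3209
Iter 13: z = -0.3395 + -0.1282i, |z|^2 = 0.1317
Iter 14: z = -0.5542 + -0.1099i, |z|^2 = 0.3192
Iter 15: z = -0.3580 + -0.0752i, |z|^2 = 0.1338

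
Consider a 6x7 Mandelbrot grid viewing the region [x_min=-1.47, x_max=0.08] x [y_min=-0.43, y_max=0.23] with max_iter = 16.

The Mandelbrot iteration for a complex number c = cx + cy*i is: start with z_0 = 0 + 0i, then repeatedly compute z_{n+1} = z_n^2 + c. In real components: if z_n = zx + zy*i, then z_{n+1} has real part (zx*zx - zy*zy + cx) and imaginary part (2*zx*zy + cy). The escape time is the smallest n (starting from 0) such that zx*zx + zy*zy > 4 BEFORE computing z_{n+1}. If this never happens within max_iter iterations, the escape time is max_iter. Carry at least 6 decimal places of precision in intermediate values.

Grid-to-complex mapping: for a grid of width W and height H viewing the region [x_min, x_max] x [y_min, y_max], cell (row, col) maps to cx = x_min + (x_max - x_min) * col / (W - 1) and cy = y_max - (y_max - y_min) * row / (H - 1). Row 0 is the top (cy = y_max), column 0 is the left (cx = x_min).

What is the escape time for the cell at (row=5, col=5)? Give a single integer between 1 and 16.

Answer: 16

Derivation:
z_0 = 0 + 0i, c = 0.0800 + -0.3200i
Iter 1: z = 0.0800 + -0.3200i, |z|^2 = 0.1088
Iter 2: z = -0.0160 + -0.3712i, |z|^2 = 0.1380
Iter 3: z = -0.0575 + -0.3081i, |z|^2 = 0.0982
Iter 4: z = -0.0116 + -0.2845i, |z|^2 = 0.0811
Iter 5: z = -0.0008 + -0.3134i, |z|^2 = 0.0982
Iter 6: z = -0.0182 + -0.3195i, |z|^2 = 0.1024
Iter 7: z = -0.0217 + -0.3084i, |z|^2 = 0.0956
Iter 8: z = -0.0146 + -0.3066i, |z|^2 = 0.0942
Iter 9: z = -0.0138 + -0.3110i, |z|^2 = 0.0969
Iter 10: z = -0.0166 + -0.3114i, |z|^2 = 0.0973
Iter 11: z = -0.0167 + -0.3097i, |z|^2 = 0.0962
Iter 12: z = -0.0156 + -0.3096i, |z|^2 = 0.0961
Iter 13: z = -0.0156 + -0.3103i, |z|^2 = 0.0965
Iter 14: z = -0.0161 + -0.3103i, |z|^2 = 0.0965
Iter 15: z = -0.0160 + -0.3100i, |z|^2 = 0.0964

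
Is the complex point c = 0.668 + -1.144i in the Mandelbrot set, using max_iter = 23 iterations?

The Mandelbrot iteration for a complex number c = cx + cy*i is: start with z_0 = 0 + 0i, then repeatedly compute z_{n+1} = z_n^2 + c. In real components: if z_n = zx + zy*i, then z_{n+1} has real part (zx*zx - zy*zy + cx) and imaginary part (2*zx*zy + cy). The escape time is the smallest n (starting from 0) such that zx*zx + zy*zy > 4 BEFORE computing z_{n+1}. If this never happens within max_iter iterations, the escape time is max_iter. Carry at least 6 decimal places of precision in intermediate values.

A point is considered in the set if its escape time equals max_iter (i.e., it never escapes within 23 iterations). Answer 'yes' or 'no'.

Answer: no

Derivation:
z_0 = 0 + 0i, c = 0.6680 + -1.1440i
Iter 1: z = 0.6680 + -1.1440i, |z|^2 = 1.7550
Iter 2: z = -0.1945 + -2.6724i, |z|^2 = 7.1795
Escaped at iteration 2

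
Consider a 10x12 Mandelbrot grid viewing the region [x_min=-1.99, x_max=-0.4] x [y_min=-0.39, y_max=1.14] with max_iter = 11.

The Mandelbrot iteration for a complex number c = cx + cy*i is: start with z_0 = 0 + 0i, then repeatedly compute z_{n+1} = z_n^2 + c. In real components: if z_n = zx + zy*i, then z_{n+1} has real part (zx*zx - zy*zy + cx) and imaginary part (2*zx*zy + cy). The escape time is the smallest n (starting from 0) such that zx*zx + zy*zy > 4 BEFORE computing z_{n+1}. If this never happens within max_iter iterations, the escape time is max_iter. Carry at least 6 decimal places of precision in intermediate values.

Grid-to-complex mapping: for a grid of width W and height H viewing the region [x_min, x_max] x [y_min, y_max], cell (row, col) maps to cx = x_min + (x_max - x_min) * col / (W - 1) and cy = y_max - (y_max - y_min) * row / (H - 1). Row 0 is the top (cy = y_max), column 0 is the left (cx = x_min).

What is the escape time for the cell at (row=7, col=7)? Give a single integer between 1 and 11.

Answer: 11

Derivation:
z_0 = 0 + 0i, c = -0.7533 + 0.1664i
Iter 1: z = -0.7533 + 0.1664i, |z|^2 = 0.5952
Iter 2: z = -0.2135 + -0.0843i, |z|^2 = 0.0527
Iter 3: z = -0.7149 + 0.2024i, |z|^2 = 0.5520
Iter 4: z = -0.2833 + -0.1229i, |z|^2 = 0.0954
Iter 5: z = -0.6882 + 0.2360i, |z|^2 = 0.5293
Iter 6: z = -0.3354 + -0.1585i, |z|^2 = 0.1376
Iter 7: z = -0.6660 + 0.2727i, |z|^2 = 0.5179
Iter 8: z = -0.3842 + -0.1968i, |z|^2 = 0.1863
Iter 9: z = -0.6445 + 0.3176i, |z|^2 = 0.5162
Iter 10: z = -0.4389 + -0.2430i, |z|^2 = 0.2516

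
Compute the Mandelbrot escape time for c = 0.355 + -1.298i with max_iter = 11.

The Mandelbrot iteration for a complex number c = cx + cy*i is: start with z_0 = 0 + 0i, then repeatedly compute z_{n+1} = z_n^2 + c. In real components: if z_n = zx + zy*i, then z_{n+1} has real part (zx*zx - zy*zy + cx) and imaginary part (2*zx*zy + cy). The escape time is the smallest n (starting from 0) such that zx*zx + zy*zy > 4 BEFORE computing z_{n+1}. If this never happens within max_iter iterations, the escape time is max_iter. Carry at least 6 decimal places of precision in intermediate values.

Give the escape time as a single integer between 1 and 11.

Answer: 2

Derivation:
z_0 = 0 + 0i, c = 0.3550 + -1.2980i
Iter 1: z = 0.3550 + -1.2980i, |z|^2 = 1.8108
Iter 2: z = -1.2038 + -2.2196i, |z|^2 = 6.3756
Escaped at iteration 2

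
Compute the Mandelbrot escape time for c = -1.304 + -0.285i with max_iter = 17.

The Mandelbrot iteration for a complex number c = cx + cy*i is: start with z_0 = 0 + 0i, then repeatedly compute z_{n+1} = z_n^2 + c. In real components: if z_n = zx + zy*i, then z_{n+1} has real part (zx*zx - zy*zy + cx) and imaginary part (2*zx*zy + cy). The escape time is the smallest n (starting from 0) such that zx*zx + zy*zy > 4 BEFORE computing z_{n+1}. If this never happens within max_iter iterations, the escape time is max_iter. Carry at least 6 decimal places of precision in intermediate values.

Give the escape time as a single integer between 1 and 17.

z_0 = 0 + 0i, c = -1.3040 + -0.2850i
Iter 1: z = -1.3040 + -0.2850i, |z|^2 = 1.7816
Iter 2: z = 0.3152 + 0.4583i, |z|^2 = 0.3094
Iter 3: z = -1.4147 + 0.0039i, |z|^2 = 2.0013
Iter 4: z = 0.6973 + -0.2960i, |z|^2 = 0.5738
Iter 5: z = -0.9054 + -0.6978i, |z|^2 = 1.3067
Iter 6: z = -0.9712 + 0.9786i, |z|^2 = 1.9009
Iter 7: z = -1.3185 + -2.1858i, |z|^2 = 6.5161
Escaped at iteration 7

Answer: 7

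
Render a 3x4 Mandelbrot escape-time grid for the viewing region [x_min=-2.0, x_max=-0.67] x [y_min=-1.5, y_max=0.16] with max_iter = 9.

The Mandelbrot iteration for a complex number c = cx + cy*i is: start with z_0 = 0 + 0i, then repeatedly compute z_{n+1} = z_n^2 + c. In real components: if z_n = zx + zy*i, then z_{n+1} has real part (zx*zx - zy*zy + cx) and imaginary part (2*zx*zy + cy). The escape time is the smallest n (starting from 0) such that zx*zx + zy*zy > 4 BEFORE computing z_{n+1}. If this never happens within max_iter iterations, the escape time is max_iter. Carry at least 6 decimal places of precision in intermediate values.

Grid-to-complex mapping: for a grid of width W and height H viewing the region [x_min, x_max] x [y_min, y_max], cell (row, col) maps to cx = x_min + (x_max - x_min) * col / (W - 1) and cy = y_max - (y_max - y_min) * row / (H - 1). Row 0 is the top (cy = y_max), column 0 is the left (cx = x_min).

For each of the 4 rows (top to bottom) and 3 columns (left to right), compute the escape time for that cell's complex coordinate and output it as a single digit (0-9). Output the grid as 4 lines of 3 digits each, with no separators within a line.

(row=0, col=0): c = -2.0000 + 0.1600i → escape time 1
(row=0, col=1): c = -1.3350 + 0.1600i → escape time 9
(row=0, col=2): c = -0.6700 + 0.1600i → escape time 9
(row=1, col=0): c = -2.0000 + -0.3933i → escape time 1
(row=1, col=1): c = -1.3350 + -0.3933i → escape time 6
(row=1, col=2): c = -0.6700 + -0.3933i → escape time 9
(row=2, col=0): c = -2.0000 + -0.9467i → escape time 1
(row=2, col=1): c = -1.3350 + -0.9467i → escape time 3
(row=2, col=2): c = -0.6700 + -0.9467i → escape time 4
(row=3, col=0): c = -2.0000 + -1.5000i → escape time 1
(row=3, col=1): c = -1.3350 + -1.5000i → escape time 1
(row=3, col=2): c = -0.6700 + -1.5000i → escape time 2

Answer: 199
169
134
112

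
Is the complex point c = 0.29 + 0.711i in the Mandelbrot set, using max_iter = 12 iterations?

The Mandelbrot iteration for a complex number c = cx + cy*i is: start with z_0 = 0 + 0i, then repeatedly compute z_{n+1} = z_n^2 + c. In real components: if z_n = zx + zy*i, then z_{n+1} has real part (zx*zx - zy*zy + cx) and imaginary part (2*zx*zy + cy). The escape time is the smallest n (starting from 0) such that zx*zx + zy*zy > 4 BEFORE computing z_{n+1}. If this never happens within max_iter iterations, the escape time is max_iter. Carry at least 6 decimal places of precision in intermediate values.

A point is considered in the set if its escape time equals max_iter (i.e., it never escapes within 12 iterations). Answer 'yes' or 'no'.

Answer: no

Derivation:
z_0 = 0 + 0i, c = 0.2900 + 0.7110i
Iter 1: z = 0.2900 + 0.7110i, |z|^2 = 0.5896
Iter 2: z = -0.1314 + 1.1234i, |z|^2 = 1.2793
Iter 3: z = -0.9547 + 0.4157i, |z|^2 = 1.0843
Iter 4: z = 1.0286 + -0.0828i, |z|^2 = 1.0650
Iter 5: z = 1.3413 + 0.5407i, |z|^2 = 2.0913
Iter 6: z = 1.7966 + 2.1613i, |z|^2 = 7.8992
Escaped at iteration 6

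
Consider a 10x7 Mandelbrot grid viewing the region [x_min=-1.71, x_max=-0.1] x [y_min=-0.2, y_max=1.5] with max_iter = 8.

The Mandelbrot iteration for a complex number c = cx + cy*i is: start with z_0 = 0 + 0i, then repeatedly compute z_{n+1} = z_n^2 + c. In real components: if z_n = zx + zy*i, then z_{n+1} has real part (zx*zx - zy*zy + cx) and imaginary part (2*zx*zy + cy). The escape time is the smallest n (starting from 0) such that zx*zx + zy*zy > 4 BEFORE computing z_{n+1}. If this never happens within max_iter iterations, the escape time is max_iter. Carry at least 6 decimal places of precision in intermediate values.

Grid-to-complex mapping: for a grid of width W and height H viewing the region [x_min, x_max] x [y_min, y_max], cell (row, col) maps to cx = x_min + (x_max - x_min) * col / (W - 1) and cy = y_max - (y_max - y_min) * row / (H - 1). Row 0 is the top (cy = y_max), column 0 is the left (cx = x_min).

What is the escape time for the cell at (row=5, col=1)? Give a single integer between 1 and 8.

Answer: 7

Derivation:
z_0 = 0 + 0i, c = -1.5311 + 0.0833i
Iter 1: z = -1.5311 + 0.0833i, |z|^2 = 2.3512
Iter 2: z = 0.8062 + -0.1719i, |z|^2 = 0.6796
Iter 3: z = -0.9106 + -0.1938i, |z|^2 = 0.8668
Iter 4: z = -0.7394 + 0.4362i, |z|^2 = 0.7371
Iter 5: z = -1.1746 + -0.5618i, |z|^2 = 1.6954
Iter 6: z = -0.4670 + 1.4032i, |z|^2 = 2.1871
Iter 7: z = -3.2820 + -1.2272i, |z|^2 = 12.2779
Escaped at iteration 7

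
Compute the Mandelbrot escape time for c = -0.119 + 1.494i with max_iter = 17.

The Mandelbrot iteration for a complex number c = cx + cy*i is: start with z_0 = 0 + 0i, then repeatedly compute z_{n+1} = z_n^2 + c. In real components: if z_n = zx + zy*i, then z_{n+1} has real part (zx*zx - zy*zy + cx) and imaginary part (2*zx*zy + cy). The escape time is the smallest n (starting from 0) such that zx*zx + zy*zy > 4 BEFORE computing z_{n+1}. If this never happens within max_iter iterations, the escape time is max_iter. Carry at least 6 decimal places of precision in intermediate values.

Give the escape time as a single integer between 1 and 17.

Answer: 2

Derivation:
z_0 = 0 + 0i, c = -0.1190 + 1.4940i
Iter 1: z = -0.1190 + 1.4940i, |z|^2 = 2.2462
Iter 2: z = -2.3369 + 1.1384i, |z|^2 = 6.7570
Escaped at iteration 2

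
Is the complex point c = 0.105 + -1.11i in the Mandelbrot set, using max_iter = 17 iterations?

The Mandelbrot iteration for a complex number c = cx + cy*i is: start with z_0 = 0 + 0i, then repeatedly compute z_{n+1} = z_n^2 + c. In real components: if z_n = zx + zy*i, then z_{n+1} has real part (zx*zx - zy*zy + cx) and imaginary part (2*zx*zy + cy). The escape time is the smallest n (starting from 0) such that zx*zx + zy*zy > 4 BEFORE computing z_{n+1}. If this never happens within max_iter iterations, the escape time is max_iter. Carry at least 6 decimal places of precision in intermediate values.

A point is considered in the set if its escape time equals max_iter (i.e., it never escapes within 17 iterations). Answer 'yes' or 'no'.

z_0 = 0 + 0i, c = 0.1050 + -1.1100i
Iter 1: z = 0.1050 + -1.1100i, |z|^2 = 1.2431
Iter 2: z = -1.1161 + -1.3431i, |z|^2 = 3.0495
Iter 3: z = -0.4533 + 1.8880i, |z|^2 = 3.7700
Iter 4: z = -3.2541 + -2.8216i, |z|^2 = 18.5506
Escaped at iteration 4

Answer: no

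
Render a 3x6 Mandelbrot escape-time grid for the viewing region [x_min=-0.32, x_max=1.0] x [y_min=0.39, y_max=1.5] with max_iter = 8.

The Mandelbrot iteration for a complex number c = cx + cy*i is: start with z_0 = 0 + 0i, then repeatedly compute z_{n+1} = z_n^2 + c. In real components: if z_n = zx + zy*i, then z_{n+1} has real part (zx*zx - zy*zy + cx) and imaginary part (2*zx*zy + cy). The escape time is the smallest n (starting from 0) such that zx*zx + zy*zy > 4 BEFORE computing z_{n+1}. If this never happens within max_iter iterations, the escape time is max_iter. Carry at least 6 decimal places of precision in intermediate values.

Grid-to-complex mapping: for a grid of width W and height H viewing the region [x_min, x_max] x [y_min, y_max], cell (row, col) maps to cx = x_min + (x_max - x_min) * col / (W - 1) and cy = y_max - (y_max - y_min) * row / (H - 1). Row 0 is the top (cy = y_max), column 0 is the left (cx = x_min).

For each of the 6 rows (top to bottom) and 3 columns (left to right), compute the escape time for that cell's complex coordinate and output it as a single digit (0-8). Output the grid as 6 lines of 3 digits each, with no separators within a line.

(row=0, col=0): c = -0.3200 + 1.5000i → escape time 2
(row=0, col=1): c = 0.3400 + 1.5000i → escape time 2
(row=0, col=2): c = 1.0000 + 1.5000i → escape time 2
(row=1, col=0): c = -0.3200 + 1.2780i → escape time 3
(row=1, col=1): c = 0.3400 + 1.2780i → escape time 2
(row=1, col=2): c = 1.0000 + 1.2780i → escape time 2
(row=2, col=0): c = -0.3200 + 1.0560i → escape time 5
(row=2, col=1): c = 0.3400 + 1.0560i → escape time 3
(row=2, col=2): c = 1.0000 + 1.0560i → escape time 2
(row=3, col=0): c = -0.3200 + 0.8340i → escape time 7
(row=3, col=1): c = 0.3400 + 0.8340i → escape time 4
(row=3, col=2): c = 1.0000 + 0.8340i → escape time 2
(row=4, col=0): c = -0.3200 + 0.6120i → escape time 8
(row=4, col=1): c = 0.3400 + 0.6120i → escape time 8
(row=4, col=2): c = 1.0000 + 0.6120i → escape time 2
(row=5, col=0): c = -0.3200 + 0.3900i → escape time 8
(row=5, col=1): c = 0.3400 + 0.3900i → escape time 8
(row=5, col=2): c = 1.0000 + 0.3900i → escape time 2

Answer: 222
322
532
742
882
882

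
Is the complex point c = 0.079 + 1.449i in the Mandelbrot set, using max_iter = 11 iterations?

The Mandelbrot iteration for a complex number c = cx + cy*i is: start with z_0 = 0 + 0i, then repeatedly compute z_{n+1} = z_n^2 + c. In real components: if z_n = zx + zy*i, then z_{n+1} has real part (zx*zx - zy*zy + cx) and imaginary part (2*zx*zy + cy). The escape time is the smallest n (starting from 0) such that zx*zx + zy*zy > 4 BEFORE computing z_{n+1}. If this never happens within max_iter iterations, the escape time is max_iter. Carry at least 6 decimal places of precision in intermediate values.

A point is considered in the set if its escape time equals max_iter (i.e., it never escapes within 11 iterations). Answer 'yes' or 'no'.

Answer: no

Derivation:
z_0 = 0 + 0i, c = 0.0790 + 1.4490i
Iter 1: z = 0.0790 + 1.4490i, |z|^2 = 2.1058
Iter 2: z = -2.0144 + 1.6779i, |z|^2 = 6.8731
Escaped at iteration 2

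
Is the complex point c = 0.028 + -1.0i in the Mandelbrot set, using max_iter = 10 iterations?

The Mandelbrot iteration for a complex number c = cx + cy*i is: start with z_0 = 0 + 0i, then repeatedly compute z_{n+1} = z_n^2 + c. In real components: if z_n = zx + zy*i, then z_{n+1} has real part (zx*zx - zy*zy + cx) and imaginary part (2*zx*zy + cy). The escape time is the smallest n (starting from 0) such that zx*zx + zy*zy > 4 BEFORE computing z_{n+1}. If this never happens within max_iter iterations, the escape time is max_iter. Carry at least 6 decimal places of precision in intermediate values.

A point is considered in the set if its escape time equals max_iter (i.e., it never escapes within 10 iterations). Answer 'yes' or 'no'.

z_0 = 0 + 0i, c = 0.0280 + -1.0000i
Iter 1: z = 0.0280 + -1.0000i, |z|^2 = 1.0008
Iter 2: z = -0.9712 + -1.0560i, |z|^2 = 2.0584
Iter 3: z = -0.1439 + 1.0512i, |z|^2 = 1.1257
Iter 4: z = -1.0563 + -1.3025i, |z|^2 = 2.8123
Iter 5: z = -0.5526 + 1.7517i, |z|^2 = 3.3740
Iter 6: z = -2.7352 + -2.9361i, |z|^2 = 16.1018
Escaped at iteration 6

Answer: no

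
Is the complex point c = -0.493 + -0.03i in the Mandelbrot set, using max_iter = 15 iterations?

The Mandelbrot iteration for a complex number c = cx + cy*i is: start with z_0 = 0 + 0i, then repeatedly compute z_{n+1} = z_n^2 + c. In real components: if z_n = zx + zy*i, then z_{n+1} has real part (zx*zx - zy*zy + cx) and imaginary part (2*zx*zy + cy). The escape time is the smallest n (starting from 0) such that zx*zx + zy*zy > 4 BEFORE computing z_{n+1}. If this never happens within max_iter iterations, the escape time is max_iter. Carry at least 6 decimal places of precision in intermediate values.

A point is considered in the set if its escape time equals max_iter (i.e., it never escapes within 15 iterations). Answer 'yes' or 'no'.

Answer: yes

Derivation:
z_0 = 0 + 0i, c = -0.4930 + -0.0300i
Iter 1: z = -0.4930 + -0.0300i, |z|^2 = 0.2439
Iter 2: z = -0.2509 + -0.0004i, |z|^2 = 0.0629
Iter 3: z = -0.4301 + -0.0298i, |z|^2 = 0.1859
Iter 4: z = -0.3089 + -0.0044i, |z|^2 = 0.0955
Iter 5: z = -0.3976 + -0.0273i, |z|^2 = 0.1588
Iter 6: z = -0.3357 + -0.0083i, |z|^2 = 0.1127
Iter 7: z = -0.3804 + -0.0244i, |z|^2 = 0.1453
Iter 8: z = -0.3489 + -0.0114i, |z|^2 = 0.1219
Iter 9: z = -0.3714 + -0.0220i, |z|^2 = 0.1384
Iter 10: z = -0.3555 + -0.0136i, |z|^2 = 0.1266
Iter 11: z = -0.3668 + -0.0203i, |z|^2 = 0.1349
Iter 12: z = -0.3589 + -0.0151i, |z|^2 = 0.1290
Iter 13: z = -0.3644 + -0.0192i, |z|^2 = 0.1332
Iter 14: z = -0.3606 + -0.0160i, |z|^2 = 0.1303
Did not escape in 15 iterations → in set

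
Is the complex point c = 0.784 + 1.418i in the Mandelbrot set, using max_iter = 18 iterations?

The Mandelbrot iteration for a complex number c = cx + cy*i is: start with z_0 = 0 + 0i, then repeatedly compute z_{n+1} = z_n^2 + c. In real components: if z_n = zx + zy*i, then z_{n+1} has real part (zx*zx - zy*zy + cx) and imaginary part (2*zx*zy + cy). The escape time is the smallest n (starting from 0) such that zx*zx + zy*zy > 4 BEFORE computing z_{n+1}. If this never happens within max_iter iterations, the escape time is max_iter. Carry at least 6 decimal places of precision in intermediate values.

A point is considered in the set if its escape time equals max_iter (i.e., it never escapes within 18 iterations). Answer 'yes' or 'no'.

z_0 = 0 + 0i, c = 0.7840 + 1.4180i
Iter 1: z = 0.7840 + 1.4180i, |z|^2 = 2.6254
Iter 2: z = -0.6121 + 3.6414i, |z|^2 = 13.6346
Escaped at iteration 2

Answer: no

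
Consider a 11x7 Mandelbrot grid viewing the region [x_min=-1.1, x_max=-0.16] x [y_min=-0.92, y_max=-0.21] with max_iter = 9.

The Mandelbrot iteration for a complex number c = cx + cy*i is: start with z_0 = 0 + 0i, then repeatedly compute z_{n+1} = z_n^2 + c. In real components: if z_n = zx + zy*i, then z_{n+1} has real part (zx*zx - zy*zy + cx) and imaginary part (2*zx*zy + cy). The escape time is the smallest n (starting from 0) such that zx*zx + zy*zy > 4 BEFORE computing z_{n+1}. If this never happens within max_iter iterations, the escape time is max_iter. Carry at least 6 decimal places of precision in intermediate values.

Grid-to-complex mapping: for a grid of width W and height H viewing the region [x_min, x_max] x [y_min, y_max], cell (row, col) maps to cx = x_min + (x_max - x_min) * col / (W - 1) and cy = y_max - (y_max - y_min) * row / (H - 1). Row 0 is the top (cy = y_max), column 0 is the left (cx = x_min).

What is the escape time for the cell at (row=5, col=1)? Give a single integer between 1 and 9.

Answer: 3

Derivation:
z_0 = 0 + 0i, c = -1.0060 + -0.8017i
Iter 1: z = -1.0060 + -0.8017i, |z|^2 = 1.6547
Iter 2: z = -0.6366 + 0.8113i, |z|^2 = 1.0635
Iter 3: z = -1.2589 + -1.8347i, |z|^2 = 4.9507
Escaped at iteration 3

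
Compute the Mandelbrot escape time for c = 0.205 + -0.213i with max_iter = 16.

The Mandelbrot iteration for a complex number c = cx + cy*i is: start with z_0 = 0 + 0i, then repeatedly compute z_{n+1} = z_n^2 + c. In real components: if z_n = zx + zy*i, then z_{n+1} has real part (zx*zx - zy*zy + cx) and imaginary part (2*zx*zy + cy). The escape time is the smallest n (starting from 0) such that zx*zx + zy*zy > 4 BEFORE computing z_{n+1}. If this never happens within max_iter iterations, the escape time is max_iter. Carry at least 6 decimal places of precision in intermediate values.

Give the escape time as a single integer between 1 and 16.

Answer: 16

Derivation:
z_0 = 0 + 0i, c = 0.2050 + -0.2130i
Iter 1: z = 0.2050 + -0.2130i, |z|^2 = 0.0874
Iter 2: z = 0.2017 + -0.3003i, |z|^2 = 0.1309
Iter 3: z = 0.1555 + -0.3341i, |z|^2 = 0.1358
Iter 4: z = 0.1175 + -0.3169i, |z|^2 = 0.1142
Iter 5: z = 0.1184 + -0.2875i, |z|^2 = 0.0967
Iter 6: z = 0.1364 + -0.2811i, |z|^2 = 0.0976
Iter 7: z = 0.1446 + -0.2897i, |z|^2 = 0.1048
Iter 8: z = 0.1420 + -0.2968i, |z|^2 = 0.1082
Iter 9: z = 0.1371 + -0.2973i, |z|^2 = 0.1072
Iter 10: z = 0.1354 + -0.2945i, |z|^2 = 0.1051
Iter 11: z = 0.1366 + -0.2928i, |z|^2 = 0.1044
Iter 12: z = 0.1379 + -0.2930i, |z|^2 = 0.1049
Iter 13: z = 0.1382 + -0.2938i, |z|^2 = 0.1054
Iter 14: z = 0.1378 + -0.2942i, |z|^2 = 0.1055
Iter 15: z = 0.1374 + -0.2941i, |z|^2 = 0.1054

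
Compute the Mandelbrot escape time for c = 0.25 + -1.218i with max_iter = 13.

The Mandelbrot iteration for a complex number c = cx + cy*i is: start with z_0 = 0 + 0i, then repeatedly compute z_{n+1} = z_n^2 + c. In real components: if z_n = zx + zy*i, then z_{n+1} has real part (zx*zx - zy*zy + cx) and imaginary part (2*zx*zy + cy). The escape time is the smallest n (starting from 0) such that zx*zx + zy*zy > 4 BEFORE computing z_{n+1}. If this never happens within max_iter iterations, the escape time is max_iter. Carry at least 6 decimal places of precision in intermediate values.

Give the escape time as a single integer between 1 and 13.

Answer: 2

Derivation:
z_0 = 0 + 0i, c = 0.2500 + -1.2180i
Iter 1: z = 0.2500 + -1.2180i, |z|^2 = 1.5460
Iter 2: z = -1.1710 + -1.8270i, |z|^2 = 4.7092
Escaped at iteration 2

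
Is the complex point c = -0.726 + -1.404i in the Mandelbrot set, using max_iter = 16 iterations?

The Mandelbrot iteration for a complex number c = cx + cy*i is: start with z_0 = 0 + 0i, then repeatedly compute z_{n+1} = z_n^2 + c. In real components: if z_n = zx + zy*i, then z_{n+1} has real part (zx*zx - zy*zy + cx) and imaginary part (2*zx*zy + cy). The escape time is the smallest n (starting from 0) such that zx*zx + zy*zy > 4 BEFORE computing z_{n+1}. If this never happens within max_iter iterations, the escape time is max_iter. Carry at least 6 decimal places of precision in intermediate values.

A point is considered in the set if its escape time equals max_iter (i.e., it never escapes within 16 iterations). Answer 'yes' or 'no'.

z_0 = 0 + 0i, c = -0.7260 + -1.4040i
Iter 1: z = -0.7260 + -1.4040i, |z|^2 = 2.4983
Iter 2: z = -2.1701 + 0.6346i, |z|^2 = 5.1122
Escaped at iteration 2

Answer: no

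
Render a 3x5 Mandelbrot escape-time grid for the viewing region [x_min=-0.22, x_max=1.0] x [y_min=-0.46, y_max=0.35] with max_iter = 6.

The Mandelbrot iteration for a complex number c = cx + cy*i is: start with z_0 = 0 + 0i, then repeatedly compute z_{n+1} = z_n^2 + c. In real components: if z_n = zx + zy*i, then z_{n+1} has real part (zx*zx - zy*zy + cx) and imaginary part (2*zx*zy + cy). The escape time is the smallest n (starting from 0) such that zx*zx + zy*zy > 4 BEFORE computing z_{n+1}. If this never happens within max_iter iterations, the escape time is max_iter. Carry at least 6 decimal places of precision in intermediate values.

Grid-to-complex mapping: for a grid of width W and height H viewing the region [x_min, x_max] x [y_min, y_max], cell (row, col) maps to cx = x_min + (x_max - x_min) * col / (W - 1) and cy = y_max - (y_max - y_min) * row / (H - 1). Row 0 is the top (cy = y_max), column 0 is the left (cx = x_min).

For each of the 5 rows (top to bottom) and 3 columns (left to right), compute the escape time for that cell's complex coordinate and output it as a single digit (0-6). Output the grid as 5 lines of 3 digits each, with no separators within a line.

(row=0, col=0): c = -0.2200 + 0.3500i → escape time 6
(row=0, col=1): c = 0.3900 + 0.3500i → escape time 6
(row=0, col=2): c = 1.0000 + 0.3500i → escape time 2
(row=1, col=0): c = -0.2200 + 0.1475i → escape time 6
(row=1, col=1): c = 0.3900 + 0.1475i → escape time 6
(row=1, col=2): c = 1.0000 + 0.1475i → escape time 2
(row=2, col=0): c = -0.2200 + -0.0550i → escape time 6
(row=2, col=1): c = 0.3900 + -0.0550i → escape time 6
(row=2, col=2): c = 1.0000 + -0.0550i → escape time 2
(row=3, col=0): c = -0.2200 + -0.2575i → escape time 6
(row=3, col=1): c = 0.3900 + -0.2575i → escape time 6
(row=3, col=2): c = 1.0000 + -0.2575i → escape time 2
(row=4, col=0): c = -0.2200 + -0.4600i → escape time 6
(row=4, col=1): c = 0.3900 + -0.4600i → escape time 6
(row=4, col=2): c = 1.0000 + -0.4600i → escape time 2

Answer: 662
662
662
662
662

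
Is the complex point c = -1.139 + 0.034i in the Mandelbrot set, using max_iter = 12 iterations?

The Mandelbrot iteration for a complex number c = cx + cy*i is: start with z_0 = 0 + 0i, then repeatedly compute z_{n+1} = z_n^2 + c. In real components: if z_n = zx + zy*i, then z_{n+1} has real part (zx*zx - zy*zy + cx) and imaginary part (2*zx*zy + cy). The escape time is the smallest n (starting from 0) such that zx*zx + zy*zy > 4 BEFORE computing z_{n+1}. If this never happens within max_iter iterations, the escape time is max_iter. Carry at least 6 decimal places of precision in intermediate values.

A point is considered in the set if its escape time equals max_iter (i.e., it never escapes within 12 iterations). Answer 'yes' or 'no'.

Answer: yes

Derivation:
z_0 = 0 + 0i, c = -1.1390 + 0.0340i
Iter 1: z = -1.1390 + 0.0340i, |z|^2 = 1.2985
Iter 2: z = 0.1572 + -0.0435i, |z|^2 = 0.0266
Iter 3: z = -1.1162 + 0.0203i, |z|^2 = 1.2463
Iter 4: z = 0.1065 + -0.0114i, |z|^2 = 0.0115
Iter 5: z = -1.1278 + 0.0316i, |z|^2 = 1.2729
Iter 6: z = 0.1319 + -0.0372i, |z|^2 = 0.0188
Iter 7: z = -1.1230 + 0.0242i, |z|^2 = 1.2617
Iter 8: z = 0.1215 + -0.0203i, |z|^2 = 0.0152
Iter 9: z = -1.1247 + 0.0291i, |z|^2 = 1.2657
Iter 10: z = 0.1250 + -0.0314i, |z|^2 = 0.0166
Iter 11: z = -1.1244 + 0.0262i, |z|^2 = 1.2649
Did not escape in 12 iterations → in set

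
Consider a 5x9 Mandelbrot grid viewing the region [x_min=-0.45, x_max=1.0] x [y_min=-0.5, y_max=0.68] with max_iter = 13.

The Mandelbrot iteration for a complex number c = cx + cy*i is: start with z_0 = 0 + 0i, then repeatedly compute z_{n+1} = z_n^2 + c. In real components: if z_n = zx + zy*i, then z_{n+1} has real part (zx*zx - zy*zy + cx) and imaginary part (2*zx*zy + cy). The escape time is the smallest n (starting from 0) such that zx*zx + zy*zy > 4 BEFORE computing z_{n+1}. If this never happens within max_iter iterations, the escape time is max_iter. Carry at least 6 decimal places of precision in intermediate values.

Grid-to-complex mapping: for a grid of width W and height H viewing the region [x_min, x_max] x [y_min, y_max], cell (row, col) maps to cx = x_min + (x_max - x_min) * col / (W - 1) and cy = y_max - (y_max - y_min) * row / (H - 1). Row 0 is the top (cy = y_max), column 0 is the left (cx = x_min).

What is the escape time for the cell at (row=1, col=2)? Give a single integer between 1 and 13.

Answer: 13

Derivation:
z_0 = 0 + 0i, c = 0.2750 + 0.5325i
Iter 1: z = 0.2750 + 0.5325i, |z|^2 = 0.3592
Iter 2: z = 0.0671 + 0.8254i, |z|^2 = 0.6857
Iter 3: z = -0.4017 + 0.6432i, |z|^2 = 0.5751
Iter 4: z = 0.0227 + 0.0157i, |z|^2 = 0.0008
Iter 5: z = 0.2753 + 0.5332i, |z|^2 = 0.3601
Iter 6: z = 0.0665 + 0.8261i, |z|^2 = 0.6868
Iter 7: z = -0.4029 + 0.6423i, |z|^2 = 0.5749
Iter 8: z = 0.0248 + 0.0149i, |z|^2 = 0.0008
Iter 9: z = 0.2754 + 0.5332i, |z|^2 = 0.3602
Iter 10: z = 0.0665 + 0.8262i, |z|^2 = 0.6870
Iter 11: z = -0.4032 + 0.6424i, |z|^2 = 0.5752
Iter 12: z = 0.0249 + 0.0145i, |z|^2 = 0.0008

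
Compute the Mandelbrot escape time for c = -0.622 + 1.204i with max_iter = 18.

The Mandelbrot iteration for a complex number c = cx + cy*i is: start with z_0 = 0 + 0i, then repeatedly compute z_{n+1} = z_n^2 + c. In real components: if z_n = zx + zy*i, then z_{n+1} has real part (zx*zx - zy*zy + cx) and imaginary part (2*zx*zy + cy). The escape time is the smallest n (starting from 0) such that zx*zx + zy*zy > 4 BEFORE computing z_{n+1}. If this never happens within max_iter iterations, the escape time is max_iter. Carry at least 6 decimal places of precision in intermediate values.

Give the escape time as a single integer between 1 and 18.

z_0 = 0 + 0i, c = -0.6220 + 1.2040i
Iter 1: z = -0.6220 + 1.2040i, |z|^2 = 1.8365
Iter 2: z = -1.6847 + -0.2938i, |z|^2 = 2.9246
Iter 3: z = 2.1300 + 2.1939i, |z|^2 = 9.3500
Escaped at iteration 3

Answer: 3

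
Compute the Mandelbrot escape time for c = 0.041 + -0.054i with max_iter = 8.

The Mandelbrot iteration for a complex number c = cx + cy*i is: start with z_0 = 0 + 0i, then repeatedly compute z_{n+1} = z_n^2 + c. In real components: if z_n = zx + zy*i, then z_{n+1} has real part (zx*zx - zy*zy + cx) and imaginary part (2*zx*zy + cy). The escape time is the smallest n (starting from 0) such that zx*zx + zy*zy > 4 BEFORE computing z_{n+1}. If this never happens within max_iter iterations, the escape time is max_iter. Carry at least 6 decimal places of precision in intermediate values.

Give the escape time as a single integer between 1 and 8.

Answer: 8

Derivation:
z_0 = 0 + 0i, c = 0.0410 + -0.0540i
Iter 1: z = 0.0410 + -0.0540i, |z|^2 = 0.0046
Iter 2: z = 0.0398 + -0.0584i, |z|^2 = 0.0050
Iter 3: z = 0.0392 + -0.0586i, |z|^2 = 0.0050
Iter 4: z = 0.0391 + -0.0586i, |z|^2 = 0.0050
Iter 5: z = 0.0391 + -0.0586i, |z|^2 = 0.0050
Iter 6: z = 0.0391 + -0.0586i, |z|^2 = 0.0050
Iter 7: z = 0.0391 + -0.0586i, |z|^2 = 0.0050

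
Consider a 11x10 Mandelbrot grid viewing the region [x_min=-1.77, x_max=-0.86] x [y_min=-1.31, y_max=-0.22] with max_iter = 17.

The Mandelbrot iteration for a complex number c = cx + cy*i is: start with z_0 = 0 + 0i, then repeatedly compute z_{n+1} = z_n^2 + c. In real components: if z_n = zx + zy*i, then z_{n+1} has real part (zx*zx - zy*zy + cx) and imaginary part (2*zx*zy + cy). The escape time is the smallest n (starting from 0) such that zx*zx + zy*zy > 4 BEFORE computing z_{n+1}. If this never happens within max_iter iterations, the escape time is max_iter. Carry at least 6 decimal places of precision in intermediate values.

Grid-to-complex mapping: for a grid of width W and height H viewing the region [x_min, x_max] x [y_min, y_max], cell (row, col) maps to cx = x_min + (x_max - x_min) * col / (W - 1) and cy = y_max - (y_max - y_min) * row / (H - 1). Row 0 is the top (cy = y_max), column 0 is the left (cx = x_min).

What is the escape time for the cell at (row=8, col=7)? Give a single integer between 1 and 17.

z_0 = 0 + 0i, c = -1.1330 + -1.1889i
Iter 1: z = -1.1330 + -1.1889i, |z|^2 = 2.6971
Iter 2: z = -1.2628 + 1.5051i, |z|^2 = 3.8600
Iter 3: z = -1.8038 + -4.9902i, |z|^2 = 28.1555
Escaped at iteration 3

Answer: 3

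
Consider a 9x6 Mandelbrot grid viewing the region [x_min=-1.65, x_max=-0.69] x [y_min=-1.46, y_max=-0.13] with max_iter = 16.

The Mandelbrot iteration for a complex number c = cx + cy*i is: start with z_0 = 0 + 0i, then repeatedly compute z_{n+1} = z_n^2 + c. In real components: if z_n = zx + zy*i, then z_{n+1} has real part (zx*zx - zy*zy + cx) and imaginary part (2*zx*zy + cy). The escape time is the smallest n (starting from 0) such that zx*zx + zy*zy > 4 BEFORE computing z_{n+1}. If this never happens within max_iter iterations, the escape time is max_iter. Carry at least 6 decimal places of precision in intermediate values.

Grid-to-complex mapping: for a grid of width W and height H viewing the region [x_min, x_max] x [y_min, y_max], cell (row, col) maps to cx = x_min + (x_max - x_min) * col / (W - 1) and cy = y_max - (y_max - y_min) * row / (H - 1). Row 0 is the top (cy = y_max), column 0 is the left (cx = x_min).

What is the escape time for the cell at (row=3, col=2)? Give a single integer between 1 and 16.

z_0 = 0 + 0i, c = -1.4100 + -0.9280i
Iter 1: z = -1.4100 + -0.9280i, |z|^2 = 2.8493
Iter 2: z = -0.2831 + 1.6890i, |z|^2 = 2.9327
Iter 3: z = -4.1824 + -1.8842i, |z|^2 = 21.0432
Escaped at iteration 3

Answer: 3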